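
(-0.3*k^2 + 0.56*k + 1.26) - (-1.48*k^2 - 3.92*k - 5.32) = 1.18*k^2 + 4.48*k + 6.58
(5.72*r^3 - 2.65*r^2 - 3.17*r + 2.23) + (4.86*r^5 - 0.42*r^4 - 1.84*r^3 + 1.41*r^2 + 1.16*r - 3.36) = 4.86*r^5 - 0.42*r^4 + 3.88*r^3 - 1.24*r^2 - 2.01*r - 1.13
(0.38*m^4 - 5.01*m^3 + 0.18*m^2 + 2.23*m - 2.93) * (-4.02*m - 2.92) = -1.5276*m^5 + 19.0306*m^4 + 13.9056*m^3 - 9.4902*m^2 + 5.267*m + 8.5556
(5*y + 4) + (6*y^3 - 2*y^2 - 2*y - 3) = 6*y^3 - 2*y^2 + 3*y + 1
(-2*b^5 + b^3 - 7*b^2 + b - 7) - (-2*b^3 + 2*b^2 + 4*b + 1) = -2*b^5 + 3*b^3 - 9*b^2 - 3*b - 8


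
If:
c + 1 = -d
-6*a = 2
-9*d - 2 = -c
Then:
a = -1/3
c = -7/10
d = -3/10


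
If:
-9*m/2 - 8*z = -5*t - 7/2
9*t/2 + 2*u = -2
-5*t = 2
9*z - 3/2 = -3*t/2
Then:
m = -11/135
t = -2/5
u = -1/10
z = 7/30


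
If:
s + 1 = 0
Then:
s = -1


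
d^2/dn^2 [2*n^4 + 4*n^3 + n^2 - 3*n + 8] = 24*n^2 + 24*n + 2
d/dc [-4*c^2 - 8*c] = -8*c - 8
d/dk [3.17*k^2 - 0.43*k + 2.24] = 6.34*k - 0.43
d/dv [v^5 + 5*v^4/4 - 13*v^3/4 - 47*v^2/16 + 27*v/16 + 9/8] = 5*v^4 + 5*v^3 - 39*v^2/4 - 47*v/8 + 27/16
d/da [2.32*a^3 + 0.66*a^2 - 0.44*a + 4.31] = 6.96*a^2 + 1.32*a - 0.44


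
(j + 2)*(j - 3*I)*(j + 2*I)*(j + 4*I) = j^4 + 2*j^3 + 3*I*j^3 + 10*j^2 + 6*I*j^2 + 20*j + 24*I*j + 48*I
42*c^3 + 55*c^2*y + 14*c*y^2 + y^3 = (c + y)*(6*c + y)*(7*c + y)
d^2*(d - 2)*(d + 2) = d^4 - 4*d^2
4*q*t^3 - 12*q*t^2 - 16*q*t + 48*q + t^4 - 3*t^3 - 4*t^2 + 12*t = (4*q + t)*(t - 3)*(t - 2)*(t + 2)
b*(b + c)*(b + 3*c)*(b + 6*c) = b^4 + 10*b^3*c + 27*b^2*c^2 + 18*b*c^3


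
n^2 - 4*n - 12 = (n - 6)*(n + 2)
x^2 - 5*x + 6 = (x - 3)*(x - 2)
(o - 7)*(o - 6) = o^2 - 13*o + 42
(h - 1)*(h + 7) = h^2 + 6*h - 7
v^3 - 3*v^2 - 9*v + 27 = (v - 3)^2*(v + 3)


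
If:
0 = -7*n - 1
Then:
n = -1/7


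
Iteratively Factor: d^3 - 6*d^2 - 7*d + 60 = (d - 4)*(d^2 - 2*d - 15) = (d - 4)*(d + 3)*(d - 5)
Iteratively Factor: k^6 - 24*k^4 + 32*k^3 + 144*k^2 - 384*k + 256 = (k + 4)*(k^5 - 4*k^4 - 8*k^3 + 64*k^2 - 112*k + 64) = (k - 2)*(k + 4)*(k^4 - 2*k^3 - 12*k^2 + 40*k - 32) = (k - 2)*(k + 4)^2*(k^3 - 6*k^2 + 12*k - 8) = (k - 2)^2*(k + 4)^2*(k^2 - 4*k + 4) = (k - 2)^3*(k + 4)^2*(k - 2)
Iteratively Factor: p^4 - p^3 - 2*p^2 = (p + 1)*(p^3 - 2*p^2) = p*(p + 1)*(p^2 - 2*p) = p*(p - 2)*(p + 1)*(p)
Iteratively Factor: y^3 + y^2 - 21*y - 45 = (y + 3)*(y^2 - 2*y - 15) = (y + 3)^2*(y - 5)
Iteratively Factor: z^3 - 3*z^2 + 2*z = (z - 1)*(z^2 - 2*z) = z*(z - 1)*(z - 2)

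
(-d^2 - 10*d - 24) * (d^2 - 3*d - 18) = -d^4 - 7*d^3 + 24*d^2 + 252*d + 432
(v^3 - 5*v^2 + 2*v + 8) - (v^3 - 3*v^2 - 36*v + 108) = -2*v^2 + 38*v - 100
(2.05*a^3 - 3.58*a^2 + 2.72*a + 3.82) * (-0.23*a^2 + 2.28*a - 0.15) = -0.4715*a^5 + 5.4974*a^4 - 9.0955*a^3 + 5.86*a^2 + 8.3016*a - 0.573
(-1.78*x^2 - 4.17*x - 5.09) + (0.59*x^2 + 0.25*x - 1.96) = -1.19*x^2 - 3.92*x - 7.05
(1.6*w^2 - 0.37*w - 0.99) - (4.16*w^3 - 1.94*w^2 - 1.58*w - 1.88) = -4.16*w^3 + 3.54*w^2 + 1.21*w + 0.89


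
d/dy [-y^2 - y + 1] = -2*y - 1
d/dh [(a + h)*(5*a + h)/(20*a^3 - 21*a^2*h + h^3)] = (9*a^2 - 2*a*h - h^2)/(16*a^4 - 40*a^3*h + 33*a^2*h^2 - 10*a*h^3 + h^4)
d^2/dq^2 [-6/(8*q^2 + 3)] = 288*(1 - 8*q^2)/(8*q^2 + 3)^3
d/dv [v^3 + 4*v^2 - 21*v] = 3*v^2 + 8*v - 21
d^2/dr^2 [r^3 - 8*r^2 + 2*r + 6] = 6*r - 16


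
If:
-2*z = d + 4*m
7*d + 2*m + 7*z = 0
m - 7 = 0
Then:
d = 24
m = 7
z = -26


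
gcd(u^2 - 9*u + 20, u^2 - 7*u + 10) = u - 5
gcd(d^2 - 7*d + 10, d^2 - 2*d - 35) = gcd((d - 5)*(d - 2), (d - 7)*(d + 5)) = 1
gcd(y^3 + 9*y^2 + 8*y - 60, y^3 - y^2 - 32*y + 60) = y^2 + 4*y - 12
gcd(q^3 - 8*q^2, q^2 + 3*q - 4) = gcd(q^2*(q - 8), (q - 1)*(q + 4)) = 1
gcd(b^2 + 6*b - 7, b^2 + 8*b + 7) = b + 7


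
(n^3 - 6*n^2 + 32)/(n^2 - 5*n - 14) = (n^2 - 8*n + 16)/(n - 7)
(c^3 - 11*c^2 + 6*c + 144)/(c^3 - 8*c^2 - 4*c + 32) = (c^2 - 3*c - 18)/(c^2 - 4)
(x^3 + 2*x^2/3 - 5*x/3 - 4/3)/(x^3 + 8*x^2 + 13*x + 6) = (x - 4/3)/(x + 6)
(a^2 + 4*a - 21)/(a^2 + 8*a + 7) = (a - 3)/(a + 1)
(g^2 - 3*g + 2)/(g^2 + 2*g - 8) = (g - 1)/(g + 4)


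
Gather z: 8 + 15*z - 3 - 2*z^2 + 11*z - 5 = -2*z^2 + 26*z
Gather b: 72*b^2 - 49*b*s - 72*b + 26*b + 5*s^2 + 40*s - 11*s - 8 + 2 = 72*b^2 + b*(-49*s - 46) + 5*s^2 + 29*s - 6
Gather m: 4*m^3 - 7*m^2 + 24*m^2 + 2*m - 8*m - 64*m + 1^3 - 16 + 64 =4*m^3 + 17*m^2 - 70*m + 49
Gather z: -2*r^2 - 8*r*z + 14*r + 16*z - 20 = -2*r^2 + 14*r + z*(16 - 8*r) - 20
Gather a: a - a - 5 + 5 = 0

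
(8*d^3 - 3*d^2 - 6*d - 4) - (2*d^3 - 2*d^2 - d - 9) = 6*d^3 - d^2 - 5*d + 5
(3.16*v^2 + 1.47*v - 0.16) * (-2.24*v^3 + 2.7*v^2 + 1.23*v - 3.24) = -7.0784*v^5 + 5.2392*v^4 + 8.2142*v^3 - 8.8623*v^2 - 4.9596*v + 0.5184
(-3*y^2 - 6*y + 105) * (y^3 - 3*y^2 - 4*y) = -3*y^5 + 3*y^4 + 135*y^3 - 291*y^2 - 420*y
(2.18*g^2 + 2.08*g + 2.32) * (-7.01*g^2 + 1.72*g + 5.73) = -15.2818*g^4 - 10.8312*g^3 - 0.194199999999995*g^2 + 15.9088*g + 13.2936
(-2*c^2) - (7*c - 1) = -2*c^2 - 7*c + 1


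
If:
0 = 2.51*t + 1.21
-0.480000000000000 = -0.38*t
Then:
No Solution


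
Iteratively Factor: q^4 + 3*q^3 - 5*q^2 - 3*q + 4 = (q - 1)*(q^3 + 4*q^2 - q - 4) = (q - 1)^2*(q^2 + 5*q + 4) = (q - 1)^2*(q + 4)*(q + 1)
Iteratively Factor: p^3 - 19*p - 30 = (p + 2)*(p^2 - 2*p - 15) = (p - 5)*(p + 2)*(p + 3)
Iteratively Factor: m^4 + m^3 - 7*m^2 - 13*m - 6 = (m + 1)*(m^3 - 7*m - 6) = (m - 3)*(m + 1)*(m^2 + 3*m + 2) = (m - 3)*(m + 1)*(m + 2)*(m + 1)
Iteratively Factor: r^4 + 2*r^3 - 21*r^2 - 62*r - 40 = (r + 4)*(r^3 - 2*r^2 - 13*r - 10) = (r + 2)*(r + 4)*(r^2 - 4*r - 5) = (r - 5)*(r + 2)*(r + 4)*(r + 1)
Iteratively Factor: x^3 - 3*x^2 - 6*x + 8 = (x - 4)*(x^2 + x - 2) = (x - 4)*(x - 1)*(x + 2)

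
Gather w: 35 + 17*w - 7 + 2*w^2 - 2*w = 2*w^2 + 15*w + 28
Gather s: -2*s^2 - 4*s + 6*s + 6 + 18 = -2*s^2 + 2*s + 24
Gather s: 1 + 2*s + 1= 2*s + 2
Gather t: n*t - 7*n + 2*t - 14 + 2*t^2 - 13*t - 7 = -7*n + 2*t^2 + t*(n - 11) - 21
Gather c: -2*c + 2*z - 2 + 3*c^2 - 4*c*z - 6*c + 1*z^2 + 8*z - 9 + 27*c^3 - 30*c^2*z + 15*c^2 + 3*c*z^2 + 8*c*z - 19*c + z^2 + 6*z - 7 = 27*c^3 + c^2*(18 - 30*z) + c*(3*z^2 + 4*z - 27) + 2*z^2 + 16*z - 18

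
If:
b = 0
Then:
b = 0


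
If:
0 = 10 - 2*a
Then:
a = 5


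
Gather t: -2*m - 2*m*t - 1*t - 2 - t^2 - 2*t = -2*m - t^2 + t*(-2*m - 3) - 2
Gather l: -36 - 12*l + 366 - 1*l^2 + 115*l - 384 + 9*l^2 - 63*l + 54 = 8*l^2 + 40*l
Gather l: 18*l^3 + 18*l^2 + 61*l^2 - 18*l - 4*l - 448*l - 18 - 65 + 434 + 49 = 18*l^3 + 79*l^2 - 470*l + 400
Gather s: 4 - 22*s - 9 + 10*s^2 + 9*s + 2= 10*s^2 - 13*s - 3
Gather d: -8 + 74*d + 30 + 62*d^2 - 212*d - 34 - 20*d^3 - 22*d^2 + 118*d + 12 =-20*d^3 + 40*d^2 - 20*d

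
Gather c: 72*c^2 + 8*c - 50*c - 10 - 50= 72*c^2 - 42*c - 60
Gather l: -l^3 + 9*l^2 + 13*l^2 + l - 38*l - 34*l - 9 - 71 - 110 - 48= -l^3 + 22*l^2 - 71*l - 238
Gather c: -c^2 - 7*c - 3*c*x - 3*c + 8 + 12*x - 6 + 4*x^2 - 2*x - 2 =-c^2 + c*(-3*x - 10) + 4*x^2 + 10*x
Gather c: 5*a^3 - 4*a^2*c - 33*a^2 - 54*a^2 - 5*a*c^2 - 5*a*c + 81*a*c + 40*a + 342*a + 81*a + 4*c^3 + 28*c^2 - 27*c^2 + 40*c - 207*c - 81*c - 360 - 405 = 5*a^3 - 87*a^2 + 463*a + 4*c^3 + c^2*(1 - 5*a) + c*(-4*a^2 + 76*a - 248) - 765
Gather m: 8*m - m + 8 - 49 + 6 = 7*m - 35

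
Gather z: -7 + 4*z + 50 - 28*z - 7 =36 - 24*z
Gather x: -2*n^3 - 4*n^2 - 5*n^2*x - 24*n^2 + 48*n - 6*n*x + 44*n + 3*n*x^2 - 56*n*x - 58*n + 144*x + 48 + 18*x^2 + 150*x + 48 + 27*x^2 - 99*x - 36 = -2*n^3 - 28*n^2 + 34*n + x^2*(3*n + 45) + x*(-5*n^2 - 62*n + 195) + 60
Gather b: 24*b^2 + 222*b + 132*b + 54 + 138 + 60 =24*b^2 + 354*b + 252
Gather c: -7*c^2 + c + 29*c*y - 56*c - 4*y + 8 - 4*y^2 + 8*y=-7*c^2 + c*(29*y - 55) - 4*y^2 + 4*y + 8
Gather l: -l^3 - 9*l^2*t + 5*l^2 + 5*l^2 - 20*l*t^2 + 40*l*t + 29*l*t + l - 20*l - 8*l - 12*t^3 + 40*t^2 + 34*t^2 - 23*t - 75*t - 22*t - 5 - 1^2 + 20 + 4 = -l^3 + l^2*(10 - 9*t) + l*(-20*t^2 + 69*t - 27) - 12*t^3 + 74*t^2 - 120*t + 18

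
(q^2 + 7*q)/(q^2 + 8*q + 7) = q/(q + 1)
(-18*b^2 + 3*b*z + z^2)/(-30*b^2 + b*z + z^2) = (-3*b + z)/(-5*b + z)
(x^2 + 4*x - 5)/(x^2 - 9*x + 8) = (x + 5)/(x - 8)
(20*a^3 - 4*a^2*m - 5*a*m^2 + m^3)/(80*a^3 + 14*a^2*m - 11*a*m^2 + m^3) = (2*a - m)/(8*a - m)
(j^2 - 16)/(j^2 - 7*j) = (j^2 - 16)/(j*(j - 7))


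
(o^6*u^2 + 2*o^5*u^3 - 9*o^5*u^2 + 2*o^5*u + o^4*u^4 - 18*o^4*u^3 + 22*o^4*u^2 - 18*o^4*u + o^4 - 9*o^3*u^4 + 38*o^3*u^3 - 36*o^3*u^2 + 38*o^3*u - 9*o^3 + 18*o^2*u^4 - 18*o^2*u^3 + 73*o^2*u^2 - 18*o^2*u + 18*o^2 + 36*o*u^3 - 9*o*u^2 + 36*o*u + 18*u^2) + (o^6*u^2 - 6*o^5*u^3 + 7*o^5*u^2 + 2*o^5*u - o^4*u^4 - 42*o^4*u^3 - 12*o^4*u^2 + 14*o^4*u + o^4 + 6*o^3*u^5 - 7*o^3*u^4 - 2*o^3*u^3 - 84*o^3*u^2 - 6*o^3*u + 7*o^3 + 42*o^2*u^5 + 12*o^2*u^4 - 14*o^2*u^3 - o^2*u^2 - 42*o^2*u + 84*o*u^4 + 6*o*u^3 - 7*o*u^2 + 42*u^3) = 2*o^6*u^2 - 4*o^5*u^3 - 2*o^5*u^2 + 4*o^5*u - 60*o^4*u^3 + 10*o^4*u^2 - 4*o^4*u + 2*o^4 + 6*o^3*u^5 - 16*o^3*u^4 + 36*o^3*u^3 - 120*o^3*u^2 + 32*o^3*u - 2*o^3 + 42*o^2*u^5 + 30*o^2*u^4 - 32*o^2*u^3 + 72*o^2*u^2 - 60*o^2*u + 18*o^2 + 84*o*u^4 + 42*o*u^3 - 16*o*u^2 + 36*o*u + 42*u^3 + 18*u^2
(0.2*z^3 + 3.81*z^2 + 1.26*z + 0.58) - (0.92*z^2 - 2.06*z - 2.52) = 0.2*z^3 + 2.89*z^2 + 3.32*z + 3.1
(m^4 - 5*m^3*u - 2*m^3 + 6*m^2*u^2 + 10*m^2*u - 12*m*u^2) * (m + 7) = m^5 - 5*m^4*u + 5*m^4 + 6*m^3*u^2 - 25*m^3*u - 14*m^3 + 30*m^2*u^2 + 70*m^2*u - 84*m*u^2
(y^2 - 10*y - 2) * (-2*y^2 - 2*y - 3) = -2*y^4 + 18*y^3 + 21*y^2 + 34*y + 6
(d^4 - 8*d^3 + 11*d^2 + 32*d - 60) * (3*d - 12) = 3*d^5 - 36*d^4 + 129*d^3 - 36*d^2 - 564*d + 720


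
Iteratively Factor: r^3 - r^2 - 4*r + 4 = (r - 2)*(r^2 + r - 2) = (r - 2)*(r + 2)*(r - 1)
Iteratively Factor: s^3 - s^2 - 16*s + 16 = (s + 4)*(s^2 - 5*s + 4) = (s - 1)*(s + 4)*(s - 4)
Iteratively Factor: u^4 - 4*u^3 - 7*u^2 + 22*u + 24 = (u + 1)*(u^3 - 5*u^2 - 2*u + 24) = (u - 4)*(u + 1)*(u^2 - u - 6) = (u - 4)*(u - 3)*(u + 1)*(u + 2)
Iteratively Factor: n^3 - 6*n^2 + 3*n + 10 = (n - 5)*(n^2 - n - 2) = (n - 5)*(n - 2)*(n + 1)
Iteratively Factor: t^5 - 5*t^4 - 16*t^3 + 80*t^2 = (t)*(t^4 - 5*t^3 - 16*t^2 + 80*t) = t*(t - 4)*(t^3 - t^2 - 20*t) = t*(t - 5)*(t - 4)*(t^2 + 4*t) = t^2*(t - 5)*(t - 4)*(t + 4)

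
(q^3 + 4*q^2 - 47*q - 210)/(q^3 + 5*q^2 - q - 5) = (q^2 - q - 42)/(q^2 - 1)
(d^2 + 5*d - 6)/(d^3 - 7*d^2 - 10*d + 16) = (d + 6)/(d^2 - 6*d - 16)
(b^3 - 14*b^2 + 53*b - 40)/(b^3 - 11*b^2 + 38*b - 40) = (b^2 - 9*b + 8)/(b^2 - 6*b + 8)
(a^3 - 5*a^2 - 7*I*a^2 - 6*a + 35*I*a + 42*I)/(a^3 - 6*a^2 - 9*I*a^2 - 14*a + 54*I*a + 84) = (a + 1)/(a - 2*I)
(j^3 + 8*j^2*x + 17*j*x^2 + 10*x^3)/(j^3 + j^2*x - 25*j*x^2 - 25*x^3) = (-j - 2*x)/(-j + 5*x)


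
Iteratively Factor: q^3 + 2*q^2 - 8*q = (q)*(q^2 + 2*q - 8) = q*(q - 2)*(q + 4)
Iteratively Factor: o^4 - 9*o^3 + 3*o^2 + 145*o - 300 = (o + 4)*(o^3 - 13*o^2 + 55*o - 75) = (o - 3)*(o + 4)*(o^2 - 10*o + 25) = (o - 5)*(o - 3)*(o + 4)*(o - 5)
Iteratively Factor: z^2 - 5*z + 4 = (z - 1)*(z - 4)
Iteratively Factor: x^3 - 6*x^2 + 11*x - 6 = (x - 1)*(x^2 - 5*x + 6) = (x - 2)*(x - 1)*(x - 3)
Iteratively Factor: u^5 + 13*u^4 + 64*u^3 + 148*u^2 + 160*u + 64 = (u + 2)*(u^4 + 11*u^3 + 42*u^2 + 64*u + 32) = (u + 2)*(u + 4)*(u^3 + 7*u^2 + 14*u + 8) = (u + 2)*(u + 4)^2*(u^2 + 3*u + 2) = (u + 2)^2*(u + 4)^2*(u + 1)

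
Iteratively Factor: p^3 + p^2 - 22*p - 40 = (p + 4)*(p^2 - 3*p - 10) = (p - 5)*(p + 4)*(p + 2)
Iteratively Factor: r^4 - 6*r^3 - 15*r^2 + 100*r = (r - 5)*(r^3 - r^2 - 20*r) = r*(r - 5)*(r^2 - r - 20) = r*(r - 5)*(r + 4)*(r - 5)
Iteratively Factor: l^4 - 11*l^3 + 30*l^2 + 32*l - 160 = (l - 4)*(l^3 - 7*l^2 + 2*l + 40) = (l - 5)*(l - 4)*(l^2 - 2*l - 8) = (l - 5)*(l - 4)*(l + 2)*(l - 4)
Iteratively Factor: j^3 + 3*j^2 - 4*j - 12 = (j + 3)*(j^2 - 4) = (j - 2)*(j + 3)*(j + 2)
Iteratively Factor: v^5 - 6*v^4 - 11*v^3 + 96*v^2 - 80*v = (v - 5)*(v^4 - v^3 - 16*v^2 + 16*v) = (v - 5)*(v + 4)*(v^3 - 5*v^2 + 4*v) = (v - 5)*(v - 4)*(v + 4)*(v^2 - v) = v*(v - 5)*(v - 4)*(v + 4)*(v - 1)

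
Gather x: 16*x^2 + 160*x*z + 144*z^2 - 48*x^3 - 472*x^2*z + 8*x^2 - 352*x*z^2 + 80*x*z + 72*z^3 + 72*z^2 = -48*x^3 + x^2*(24 - 472*z) + x*(-352*z^2 + 240*z) + 72*z^3 + 216*z^2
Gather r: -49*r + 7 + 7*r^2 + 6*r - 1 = 7*r^2 - 43*r + 6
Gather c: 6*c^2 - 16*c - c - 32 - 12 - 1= 6*c^2 - 17*c - 45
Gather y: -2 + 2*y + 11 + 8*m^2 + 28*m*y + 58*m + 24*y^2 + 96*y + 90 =8*m^2 + 58*m + 24*y^2 + y*(28*m + 98) + 99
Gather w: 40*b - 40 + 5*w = 40*b + 5*w - 40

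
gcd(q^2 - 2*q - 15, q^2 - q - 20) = q - 5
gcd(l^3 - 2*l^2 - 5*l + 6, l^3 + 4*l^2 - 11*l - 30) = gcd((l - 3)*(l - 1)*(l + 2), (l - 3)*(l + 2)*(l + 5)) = l^2 - l - 6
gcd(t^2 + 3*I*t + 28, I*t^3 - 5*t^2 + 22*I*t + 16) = 1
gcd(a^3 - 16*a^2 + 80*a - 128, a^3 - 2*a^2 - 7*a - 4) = a - 4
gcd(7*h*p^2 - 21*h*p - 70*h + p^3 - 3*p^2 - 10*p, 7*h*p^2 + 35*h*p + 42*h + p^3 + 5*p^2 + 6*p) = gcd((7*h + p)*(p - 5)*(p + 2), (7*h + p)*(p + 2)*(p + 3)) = 7*h*p + 14*h + p^2 + 2*p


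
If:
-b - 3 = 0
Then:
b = -3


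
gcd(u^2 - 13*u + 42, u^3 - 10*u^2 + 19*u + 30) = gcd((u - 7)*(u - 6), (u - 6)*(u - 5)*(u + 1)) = u - 6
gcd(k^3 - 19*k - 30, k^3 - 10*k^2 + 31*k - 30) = k - 5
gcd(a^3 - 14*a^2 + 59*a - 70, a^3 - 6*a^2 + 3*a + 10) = a^2 - 7*a + 10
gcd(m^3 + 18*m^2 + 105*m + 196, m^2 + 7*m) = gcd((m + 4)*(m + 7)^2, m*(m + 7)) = m + 7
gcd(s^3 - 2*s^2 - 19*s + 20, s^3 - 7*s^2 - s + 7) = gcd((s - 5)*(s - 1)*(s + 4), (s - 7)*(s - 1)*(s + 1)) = s - 1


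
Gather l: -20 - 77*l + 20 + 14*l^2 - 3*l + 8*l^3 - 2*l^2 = 8*l^3 + 12*l^2 - 80*l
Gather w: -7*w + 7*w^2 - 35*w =7*w^2 - 42*w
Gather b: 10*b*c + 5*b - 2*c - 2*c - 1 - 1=b*(10*c + 5) - 4*c - 2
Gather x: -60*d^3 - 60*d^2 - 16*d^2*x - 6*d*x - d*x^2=-60*d^3 - 60*d^2 - d*x^2 + x*(-16*d^2 - 6*d)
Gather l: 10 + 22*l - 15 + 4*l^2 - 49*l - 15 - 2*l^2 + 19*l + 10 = 2*l^2 - 8*l - 10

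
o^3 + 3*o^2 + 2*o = o*(o + 1)*(o + 2)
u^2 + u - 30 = (u - 5)*(u + 6)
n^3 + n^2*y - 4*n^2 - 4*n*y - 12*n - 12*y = (n - 6)*(n + 2)*(n + y)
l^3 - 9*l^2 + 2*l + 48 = (l - 8)*(l - 3)*(l + 2)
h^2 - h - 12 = (h - 4)*(h + 3)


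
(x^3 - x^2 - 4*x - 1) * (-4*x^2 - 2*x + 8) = -4*x^5 + 2*x^4 + 26*x^3 + 4*x^2 - 30*x - 8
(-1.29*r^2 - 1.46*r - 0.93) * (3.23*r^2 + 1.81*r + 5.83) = -4.1667*r^4 - 7.0507*r^3 - 13.1672*r^2 - 10.1951*r - 5.4219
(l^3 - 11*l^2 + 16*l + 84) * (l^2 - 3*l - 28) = l^5 - 14*l^4 + 21*l^3 + 344*l^2 - 700*l - 2352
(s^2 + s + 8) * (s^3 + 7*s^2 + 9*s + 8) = s^5 + 8*s^4 + 24*s^3 + 73*s^2 + 80*s + 64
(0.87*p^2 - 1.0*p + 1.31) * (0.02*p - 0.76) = 0.0174*p^3 - 0.6812*p^2 + 0.7862*p - 0.9956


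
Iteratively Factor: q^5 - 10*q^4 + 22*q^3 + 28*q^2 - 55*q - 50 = (q + 1)*(q^4 - 11*q^3 + 33*q^2 - 5*q - 50) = (q + 1)^2*(q^3 - 12*q^2 + 45*q - 50) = (q - 2)*(q + 1)^2*(q^2 - 10*q + 25) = (q - 5)*(q - 2)*(q + 1)^2*(q - 5)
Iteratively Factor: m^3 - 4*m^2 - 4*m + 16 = (m - 4)*(m^2 - 4) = (m - 4)*(m - 2)*(m + 2)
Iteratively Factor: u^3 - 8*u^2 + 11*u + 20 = (u - 5)*(u^2 - 3*u - 4) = (u - 5)*(u - 4)*(u + 1)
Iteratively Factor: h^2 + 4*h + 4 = (h + 2)*(h + 2)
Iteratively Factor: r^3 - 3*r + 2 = (r - 1)*(r^2 + r - 2) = (r - 1)*(r + 2)*(r - 1)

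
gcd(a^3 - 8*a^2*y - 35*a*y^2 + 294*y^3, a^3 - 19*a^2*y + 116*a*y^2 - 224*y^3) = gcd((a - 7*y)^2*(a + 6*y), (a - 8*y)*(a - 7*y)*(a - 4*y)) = -a + 7*y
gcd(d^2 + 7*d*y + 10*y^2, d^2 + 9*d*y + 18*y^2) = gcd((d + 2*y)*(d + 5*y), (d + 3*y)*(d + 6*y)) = 1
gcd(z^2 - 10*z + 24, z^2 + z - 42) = z - 6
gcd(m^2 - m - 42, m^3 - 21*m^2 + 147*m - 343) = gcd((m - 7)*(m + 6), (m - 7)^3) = m - 7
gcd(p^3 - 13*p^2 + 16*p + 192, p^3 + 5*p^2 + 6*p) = p + 3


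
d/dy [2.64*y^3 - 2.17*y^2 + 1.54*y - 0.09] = 7.92*y^2 - 4.34*y + 1.54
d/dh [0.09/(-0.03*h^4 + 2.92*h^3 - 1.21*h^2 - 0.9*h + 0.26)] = (0.0108*h^3 - 0.7884*h^2 + 0.2178*h + 0.081)/(0.03*h^4 - 2.92*h^3 + 1.21*h^2 + 0.9*h - 0.26)^2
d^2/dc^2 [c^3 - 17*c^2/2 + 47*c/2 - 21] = 6*c - 17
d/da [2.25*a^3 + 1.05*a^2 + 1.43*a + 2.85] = 6.75*a^2 + 2.1*a + 1.43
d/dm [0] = 0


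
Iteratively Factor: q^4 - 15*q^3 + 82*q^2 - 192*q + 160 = (q - 5)*(q^3 - 10*q^2 + 32*q - 32) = (q - 5)*(q - 2)*(q^2 - 8*q + 16) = (q - 5)*(q - 4)*(q - 2)*(q - 4)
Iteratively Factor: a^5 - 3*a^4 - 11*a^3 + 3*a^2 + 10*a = (a - 1)*(a^4 - 2*a^3 - 13*a^2 - 10*a) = (a - 1)*(a + 2)*(a^3 - 4*a^2 - 5*a) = (a - 1)*(a + 1)*(a + 2)*(a^2 - 5*a) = (a - 5)*(a - 1)*(a + 1)*(a + 2)*(a)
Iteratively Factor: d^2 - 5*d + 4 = (d - 1)*(d - 4)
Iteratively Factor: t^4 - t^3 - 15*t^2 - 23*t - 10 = (t - 5)*(t^3 + 4*t^2 + 5*t + 2) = (t - 5)*(t + 1)*(t^2 + 3*t + 2) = (t - 5)*(t + 1)*(t + 2)*(t + 1)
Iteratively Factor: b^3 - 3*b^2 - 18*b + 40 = (b - 5)*(b^2 + 2*b - 8) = (b - 5)*(b - 2)*(b + 4)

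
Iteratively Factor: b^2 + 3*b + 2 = (b + 1)*(b + 2)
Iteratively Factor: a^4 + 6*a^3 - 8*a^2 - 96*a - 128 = (a + 4)*(a^3 + 2*a^2 - 16*a - 32) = (a + 2)*(a + 4)*(a^2 - 16) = (a - 4)*(a + 2)*(a + 4)*(a + 4)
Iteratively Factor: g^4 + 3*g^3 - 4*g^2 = (g - 1)*(g^3 + 4*g^2) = g*(g - 1)*(g^2 + 4*g) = g^2*(g - 1)*(g + 4)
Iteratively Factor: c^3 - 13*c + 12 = (c - 1)*(c^2 + c - 12) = (c - 1)*(c + 4)*(c - 3)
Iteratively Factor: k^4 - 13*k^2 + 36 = (k - 3)*(k^3 + 3*k^2 - 4*k - 12) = (k - 3)*(k - 2)*(k^2 + 5*k + 6) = (k - 3)*(k - 2)*(k + 2)*(k + 3)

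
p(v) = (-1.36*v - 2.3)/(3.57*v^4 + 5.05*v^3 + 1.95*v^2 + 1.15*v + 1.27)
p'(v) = (-1.36*v - 2.3)*(-14.28*v^3 - 15.15*v^2 - 3.9*v - 1.15)/(3.57*v^4 + 5.05*v^3 + 1.95*v^2 + 1.15*v + 1.27)^2 - 1.36/(3.57*v^4 + 5.05*v^3 + 1.95*v^2 + 1.15*v + 1.27) = (14.5656*v^4 + 46.58*v^3 + 37.497*v^2 + 8.97*v + 0.9178)/(12.7449*v^8 + 36.057*v^7 + 39.4255*v^6 + 27.906*v^5 + 24.4853*v^4 + 17.312*v^3 + 6.2755*v^2 + 2.921*v + 1.6129)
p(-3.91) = 0.01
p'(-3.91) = 0.00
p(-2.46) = 0.02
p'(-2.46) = 0.01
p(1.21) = -0.18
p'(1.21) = 0.37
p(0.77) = -0.49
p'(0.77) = 1.20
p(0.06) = -1.77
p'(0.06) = 0.88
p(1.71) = -0.07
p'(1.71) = 0.12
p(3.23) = -0.01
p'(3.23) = 0.01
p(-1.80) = 0.01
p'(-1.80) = -0.07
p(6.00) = -0.00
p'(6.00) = 0.00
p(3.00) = -0.01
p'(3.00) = 0.01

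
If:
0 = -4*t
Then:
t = 0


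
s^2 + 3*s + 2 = (s + 1)*(s + 2)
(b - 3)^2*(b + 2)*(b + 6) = b^4 + 2*b^3 - 27*b^2 + 108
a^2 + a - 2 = (a - 1)*(a + 2)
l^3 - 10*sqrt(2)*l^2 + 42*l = l*(l - 7*sqrt(2))*(l - 3*sqrt(2))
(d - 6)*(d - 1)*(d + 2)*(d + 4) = d^4 - d^3 - 28*d^2 - 20*d + 48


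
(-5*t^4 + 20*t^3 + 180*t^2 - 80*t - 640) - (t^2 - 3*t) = -5*t^4 + 20*t^3 + 179*t^2 - 77*t - 640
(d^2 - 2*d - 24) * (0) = 0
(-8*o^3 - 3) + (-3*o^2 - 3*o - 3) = -8*o^3 - 3*o^2 - 3*o - 6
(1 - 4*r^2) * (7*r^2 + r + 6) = -28*r^4 - 4*r^3 - 17*r^2 + r + 6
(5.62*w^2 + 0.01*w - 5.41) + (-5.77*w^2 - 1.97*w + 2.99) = -0.149999999999999*w^2 - 1.96*w - 2.42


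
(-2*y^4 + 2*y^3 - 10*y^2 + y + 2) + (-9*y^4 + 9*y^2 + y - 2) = -11*y^4 + 2*y^3 - y^2 + 2*y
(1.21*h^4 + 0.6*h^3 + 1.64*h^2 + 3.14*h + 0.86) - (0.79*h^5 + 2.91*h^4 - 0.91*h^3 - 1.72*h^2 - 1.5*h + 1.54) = -0.79*h^5 - 1.7*h^4 + 1.51*h^3 + 3.36*h^2 + 4.64*h - 0.68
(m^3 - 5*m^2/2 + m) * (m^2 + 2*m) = m^5 - m^4/2 - 4*m^3 + 2*m^2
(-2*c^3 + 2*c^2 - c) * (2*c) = -4*c^4 + 4*c^3 - 2*c^2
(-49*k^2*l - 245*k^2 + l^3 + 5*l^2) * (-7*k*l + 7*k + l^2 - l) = 343*k^3*l^2 + 1372*k^3*l - 1715*k^3 - 49*k^2*l^3 - 196*k^2*l^2 + 245*k^2*l - 7*k*l^4 - 28*k*l^3 + 35*k*l^2 + l^5 + 4*l^4 - 5*l^3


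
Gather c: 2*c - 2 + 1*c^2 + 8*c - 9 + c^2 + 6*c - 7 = 2*c^2 + 16*c - 18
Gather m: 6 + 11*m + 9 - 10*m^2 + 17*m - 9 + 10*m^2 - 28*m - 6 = 0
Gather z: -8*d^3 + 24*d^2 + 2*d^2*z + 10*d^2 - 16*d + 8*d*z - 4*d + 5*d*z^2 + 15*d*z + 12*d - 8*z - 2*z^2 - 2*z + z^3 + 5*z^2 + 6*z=-8*d^3 + 34*d^2 - 8*d + z^3 + z^2*(5*d + 3) + z*(2*d^2 + 23*d - 4)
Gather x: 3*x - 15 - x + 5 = 2*x - 10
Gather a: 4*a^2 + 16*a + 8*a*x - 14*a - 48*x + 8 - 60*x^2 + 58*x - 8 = 4*a^2 + a*(8*x + 2) - 60*x^2 + 10*x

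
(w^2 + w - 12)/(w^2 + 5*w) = (w^2 + w - 12)/(w*(w + 5))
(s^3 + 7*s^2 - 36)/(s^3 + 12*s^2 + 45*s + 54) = (s - 2)/(s + 3)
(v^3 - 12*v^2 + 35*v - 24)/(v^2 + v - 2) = (v^2 - 11*v + 24)/(v + 2)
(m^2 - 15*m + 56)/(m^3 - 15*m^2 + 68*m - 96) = (m - 7)/(m^2 - 7*m + 12)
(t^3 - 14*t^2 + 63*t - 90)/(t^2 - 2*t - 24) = (t^2 - 8*t + 15)/(t + 4)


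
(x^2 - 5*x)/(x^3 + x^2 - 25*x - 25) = x/(x^2 + 6*x + 5)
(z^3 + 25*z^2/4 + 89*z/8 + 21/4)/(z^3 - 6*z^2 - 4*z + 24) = (8*z^2 + 34*z + 21)/(8*(z^2 - 8*z + 12))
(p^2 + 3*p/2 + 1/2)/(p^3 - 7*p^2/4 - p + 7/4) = 2*(2*p + 1)/(4*p^2 - 11*p + 7)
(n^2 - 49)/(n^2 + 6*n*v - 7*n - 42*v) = (n + 7)/(n + 6*v)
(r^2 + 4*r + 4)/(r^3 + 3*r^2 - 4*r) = (r^2 + 4*r + 4)/(r*(r^2 + 3*r - 4))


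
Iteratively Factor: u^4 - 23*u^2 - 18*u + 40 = (u - 5)*(u^3 + 5*u^2 + 2*u - 8) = (u - 5)*(u + 2)*(u^2 + 3*u - 4) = (u - 5)*(u + 2)*(u + 4)*(u - 1)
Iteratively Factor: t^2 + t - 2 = (t - 1)*(t + 2)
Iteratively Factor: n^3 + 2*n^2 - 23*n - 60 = (n + 3)*(n^2 - n - 20) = (n + 3)*(n + 4)*(n - 5)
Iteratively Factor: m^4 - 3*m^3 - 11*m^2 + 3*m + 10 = (m - 1)*(m^3 - 2*m^2 - 13*m - 10) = (m - 1)*(m + 2)*(m^2 - 4*m - 5) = (m - 5)*(m - 1)*(m + 2)*(m + 1)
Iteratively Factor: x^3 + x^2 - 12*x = (x)*(x^2 + x - 12) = x*(x + 4)*(x - 3)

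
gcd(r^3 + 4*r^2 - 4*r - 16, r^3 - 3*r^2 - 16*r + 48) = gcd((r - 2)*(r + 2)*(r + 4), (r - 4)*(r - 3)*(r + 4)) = r + 4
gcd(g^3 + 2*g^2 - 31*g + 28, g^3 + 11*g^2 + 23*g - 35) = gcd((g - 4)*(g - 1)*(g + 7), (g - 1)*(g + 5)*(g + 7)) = g^2 + 6*g - 7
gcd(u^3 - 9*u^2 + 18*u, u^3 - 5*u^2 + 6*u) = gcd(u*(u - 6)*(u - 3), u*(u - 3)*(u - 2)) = u^2 - 3*u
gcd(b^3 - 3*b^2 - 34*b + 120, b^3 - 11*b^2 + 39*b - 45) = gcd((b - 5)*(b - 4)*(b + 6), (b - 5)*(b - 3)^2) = b - 5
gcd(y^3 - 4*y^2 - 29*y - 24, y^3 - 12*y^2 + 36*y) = 1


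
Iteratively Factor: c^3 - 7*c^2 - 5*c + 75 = (c - 5)*(c^2 - 2*c - 15) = (c - 5)^2*(c + 3)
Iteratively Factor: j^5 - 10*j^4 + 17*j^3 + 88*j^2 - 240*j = (j - 4)*(j^4 - 6*j^3 - 7*j^2 + 60*j) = (j - 4)*(j + 3)*(j^3 - 9*j^2 + 20*j) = (j - 5)*(j - 4)*(j + 3)*(j^2 - 4*j) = (j - 5)*(j - 4)^2*(j + 3)*(j)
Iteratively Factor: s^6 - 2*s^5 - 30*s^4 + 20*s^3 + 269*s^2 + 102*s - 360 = (s + 3)*(s^5 - 5*s^4 - 15*s^3 + 65*s^2 + 74*s - 120) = (s - 5)*(s + 3)*(s^4 - 15*s^2 - 10*s + 24) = (s - 5)*(s + 3)^2*(s^3 - 3*s^2 - 6*s + 8) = (s - 5)*(s + 2)*(s + 3)^2*(s^2 - 5*s + 4) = (s - 5)*(s - 4)*(s + 2)*(s + 3)^2*(s - 1)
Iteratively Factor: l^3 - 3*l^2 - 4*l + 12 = (l + 2)*(l^2 - 5*l + 6) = (l - 2)*(l + 2)*(l - 3)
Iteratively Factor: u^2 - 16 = (u - 4)*(u + 4)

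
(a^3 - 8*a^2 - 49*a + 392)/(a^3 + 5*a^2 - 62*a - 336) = (a - 7)/(a + 6)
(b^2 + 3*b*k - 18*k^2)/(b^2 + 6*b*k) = (b - 3*k)/b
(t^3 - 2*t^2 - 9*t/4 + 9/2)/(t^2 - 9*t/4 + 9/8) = 2*(2*t^2 - t - 6)/(4*t - 3)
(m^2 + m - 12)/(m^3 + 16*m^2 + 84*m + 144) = (m - 3)/(m^2 + 12*m + 36)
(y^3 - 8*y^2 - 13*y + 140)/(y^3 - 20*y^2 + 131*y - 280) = (y + 4)/(y - 8)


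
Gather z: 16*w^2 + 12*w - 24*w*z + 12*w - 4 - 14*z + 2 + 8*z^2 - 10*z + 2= 16*w^2 + 24*w + 8*z^2 + z*(-24*w - 24)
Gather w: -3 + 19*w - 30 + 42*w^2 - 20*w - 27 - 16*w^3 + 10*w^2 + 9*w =-16*w^3 + 52*w^2 + 8*w - 60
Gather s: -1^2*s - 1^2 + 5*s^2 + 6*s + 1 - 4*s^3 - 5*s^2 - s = -4*s^3 + 4*s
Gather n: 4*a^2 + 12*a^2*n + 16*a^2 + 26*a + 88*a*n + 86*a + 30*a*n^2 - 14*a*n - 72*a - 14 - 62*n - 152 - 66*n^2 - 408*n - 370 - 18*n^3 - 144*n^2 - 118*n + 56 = 20*a^2 + 40*a - 18*n^3 + n^2*(30*a - 210) + n*(12*a^2 + 74*a - 588) - 480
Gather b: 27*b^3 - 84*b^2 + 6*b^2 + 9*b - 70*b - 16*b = 27*b^3 - 78*b^2 - 77*b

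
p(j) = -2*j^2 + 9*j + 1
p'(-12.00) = 57.00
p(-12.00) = -395.00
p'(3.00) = -3.00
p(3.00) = 10.00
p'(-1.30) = 14.20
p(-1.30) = -14.08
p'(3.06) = -3.24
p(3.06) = 9.81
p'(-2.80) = 20.20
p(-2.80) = -39.88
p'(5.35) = -12.40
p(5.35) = -8.09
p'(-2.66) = 19.64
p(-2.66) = -37.09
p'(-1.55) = 15.20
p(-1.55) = -17.76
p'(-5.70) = 31.80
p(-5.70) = -115.28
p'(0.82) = 5.72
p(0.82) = 7.04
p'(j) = 9 - 4*j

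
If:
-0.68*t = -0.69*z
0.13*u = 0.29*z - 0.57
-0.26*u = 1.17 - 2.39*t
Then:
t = 0.02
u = -4.35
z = 0.02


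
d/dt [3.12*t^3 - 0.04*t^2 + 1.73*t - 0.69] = 9.36*t^2 - 0.08*t + 1.73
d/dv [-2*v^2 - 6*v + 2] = -4*v - 6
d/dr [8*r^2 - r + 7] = 16*r - 1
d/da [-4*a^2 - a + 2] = -8*a - 1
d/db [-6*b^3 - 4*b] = -18*b^2 - 4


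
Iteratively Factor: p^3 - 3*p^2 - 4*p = (p)*(p^2 - 3*p - 4) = p*(p - 4)*(p + 1)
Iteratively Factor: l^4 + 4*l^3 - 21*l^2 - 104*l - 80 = (l + 4)*(l^3 - 21*l - 20) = (l + 4)^2*(l^2 - 4*l - 5) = (l - 5)*(l + 4)^2*(l + 1)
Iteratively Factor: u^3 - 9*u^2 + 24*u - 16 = (u - 4)*(u^2 - 5*u + 4) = (u - 4)*(u - 1)*(u - 4)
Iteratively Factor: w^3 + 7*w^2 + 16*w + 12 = (w + 2)*(w^2 + 5*w + 6) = (w + 2)^2*(w + 3)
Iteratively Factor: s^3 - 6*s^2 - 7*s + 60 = (s - 5)*(s^2 - s - 12) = (s - 5)*(s + 3)*(s - 4)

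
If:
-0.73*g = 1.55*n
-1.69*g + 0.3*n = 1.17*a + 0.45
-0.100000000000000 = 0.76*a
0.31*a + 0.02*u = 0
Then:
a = -0.13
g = -0.16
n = 0.08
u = 2.04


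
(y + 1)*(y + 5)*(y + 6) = y^3 + 12*y^2 + 41*y + 30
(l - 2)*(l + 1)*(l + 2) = l^3 + l^2 - 4*l - 4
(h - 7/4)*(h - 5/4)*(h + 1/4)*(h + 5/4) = h^4 - 3*h^3/2 - 2*h^2 + 75*h/32 + 175/256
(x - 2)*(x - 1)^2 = x^3 - 4*x^2 + 5*x - 2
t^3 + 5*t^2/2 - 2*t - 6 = (t - 3/2)*(t + 2)^2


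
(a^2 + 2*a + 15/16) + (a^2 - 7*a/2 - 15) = 2*a^2 - 3*a/2 - 225/16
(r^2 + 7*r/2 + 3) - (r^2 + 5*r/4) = 9*r/4 + 3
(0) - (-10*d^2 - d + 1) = 10*d^2 + d - 1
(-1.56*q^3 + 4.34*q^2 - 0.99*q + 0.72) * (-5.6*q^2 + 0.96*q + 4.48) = 8.736*q^5 - 25.8016*q^4 + 2.7216*q^3 + 14.4608*q^2 - 3.744*q + 3.2256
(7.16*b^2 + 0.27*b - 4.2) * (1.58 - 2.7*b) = -19.332*b^3 + 10.5838*b^2 + 11.7666*b - 6.636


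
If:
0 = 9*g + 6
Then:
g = -2/3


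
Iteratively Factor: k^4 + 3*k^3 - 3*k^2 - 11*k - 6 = (k + 3)*(k^3 - 3*k - 2) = (k + 1)*(k + 3)*(k^2 - k - 2) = (k + 1)^2*(k + 3)*(k - 2)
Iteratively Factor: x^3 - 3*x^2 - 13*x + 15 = (x - 5)*(x^2 + 2*x - 3) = (x - 5)*(x + 3)*(x - 1)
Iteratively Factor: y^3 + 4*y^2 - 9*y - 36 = (y - 3)*(y^2 + 7*y + 12) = (y - 3)*(y + 4)*(y + 3)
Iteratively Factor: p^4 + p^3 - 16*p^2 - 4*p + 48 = (p + 4)*(p^3 - 3*p^2 - 4*p + 12) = (p - 2)*(p + 4)*(p^2 - p - 6) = (p - 2)*(p + 2)*(p + 4)*(p - 3)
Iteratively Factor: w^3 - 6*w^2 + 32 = (w - 4)*(w^2 - 2*w - 8) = (w - 4)*(w + 2)*(w - 4)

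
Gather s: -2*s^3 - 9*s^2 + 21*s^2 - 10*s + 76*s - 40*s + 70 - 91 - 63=-2*s^3 + 12*s^2 + 26*s - 84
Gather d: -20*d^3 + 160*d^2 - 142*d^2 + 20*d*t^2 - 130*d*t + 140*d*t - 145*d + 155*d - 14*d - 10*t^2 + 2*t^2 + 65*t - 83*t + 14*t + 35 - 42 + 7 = -20*d^3 + 18*d^2 + d*(20*t^2 + 10*t - 4) - 8*t^2 - 4*t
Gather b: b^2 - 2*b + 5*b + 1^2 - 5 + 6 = b^2 + 3*b + 2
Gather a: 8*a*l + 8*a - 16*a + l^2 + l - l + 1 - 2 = a*(8*l - 8) + l^2 - 1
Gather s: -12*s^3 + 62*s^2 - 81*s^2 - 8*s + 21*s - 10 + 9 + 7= -12*s^3 - 19*s^2 + 13*s + 6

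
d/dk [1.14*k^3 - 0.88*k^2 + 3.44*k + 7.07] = 3.42*k^2 - 1.76*k + 3.44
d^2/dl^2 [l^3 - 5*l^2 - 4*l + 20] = 6*l - 10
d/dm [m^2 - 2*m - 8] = 2*m - 2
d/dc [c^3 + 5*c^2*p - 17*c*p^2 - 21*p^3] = 3*c^2 + 10*c*p - 17*p^2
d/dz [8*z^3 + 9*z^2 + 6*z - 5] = 24*z^2 + 18*z + 6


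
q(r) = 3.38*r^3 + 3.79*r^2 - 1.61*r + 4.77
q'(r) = 10.14*r^2 + 7.58*r - 1.61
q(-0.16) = 5.11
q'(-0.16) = -2.56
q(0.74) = 7.02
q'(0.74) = 9.55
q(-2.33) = -13.66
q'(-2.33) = 35.78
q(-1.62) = 2.95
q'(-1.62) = 12.72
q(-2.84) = -37.51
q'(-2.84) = 58.65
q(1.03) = 10.83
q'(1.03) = 16.95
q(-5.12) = -341.29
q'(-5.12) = 225.39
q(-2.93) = -43.00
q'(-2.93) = 63.23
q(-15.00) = -10525.83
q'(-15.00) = 2166.19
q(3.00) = 125.31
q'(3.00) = 112.39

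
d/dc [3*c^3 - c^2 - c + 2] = 9*c^2 - 2*c - 1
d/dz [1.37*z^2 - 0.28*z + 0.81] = 2.74*z - 0.28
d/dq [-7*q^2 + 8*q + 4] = 8 - 14*q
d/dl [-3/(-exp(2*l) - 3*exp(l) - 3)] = (-6*exp(l) - 9)*exp(l)/(exp(2*l) + 3*exp(l) + 3)^2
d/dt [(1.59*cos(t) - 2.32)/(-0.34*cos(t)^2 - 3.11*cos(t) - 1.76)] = (-0.5406*cos(t)^2 + 1.5776*cos(t) + 10.0136)*sin(t)/(0.1156*cos(t)^4 + 2.1148*cos(t)^3 + 10.8689*cos(t)^2 + 10.9472*cos(t) + 3.0976)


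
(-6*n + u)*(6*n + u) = -36*n^2 + u^2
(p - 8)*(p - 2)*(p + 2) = p^3 - 8*p^2 - 4*p + 32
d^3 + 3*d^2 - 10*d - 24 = (d - 3)*(d + 2)*(d + 4)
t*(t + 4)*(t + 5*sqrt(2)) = t^3 + 4*t^2 + 5*sqrt(2)*t^2 + 20*sqrt(2)*t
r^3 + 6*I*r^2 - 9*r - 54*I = (r - 3)*(r + 3)*(r + 6*I)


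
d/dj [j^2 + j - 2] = 2*j + 1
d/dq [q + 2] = 1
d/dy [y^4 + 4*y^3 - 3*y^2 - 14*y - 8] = 4*y^3 + 12*y^2 - 6*y - 14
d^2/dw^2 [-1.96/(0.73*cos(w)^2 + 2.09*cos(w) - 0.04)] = (4.177936*(1 - cos(w)^2)^2 + 8.971116*cos(w)^3 + 10.879372*cos(w)^2 - 17.778376*cos(w) - 21.415352)/(0.73*cos(w)^2 + 2.09*cos(w) - 0.04)^3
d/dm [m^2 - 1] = 2*m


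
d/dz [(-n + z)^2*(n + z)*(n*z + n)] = n*(n - z)*((n - z)*(n + z) + (n - z)*(z + 1) - 2*(n + z)*(z + 1))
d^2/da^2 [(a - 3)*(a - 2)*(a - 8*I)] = 6*a - 10 - 16*I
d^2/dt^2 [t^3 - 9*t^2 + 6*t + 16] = 6*t - 18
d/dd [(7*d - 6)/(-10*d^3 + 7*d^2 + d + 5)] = (-70*d^3 + 49*d^2 + 7*d - (7*d - 6)*(-30*d^2 + 14*d + 1) + 35)/(-10*d^3 + 7*d^2 + d + 5)^2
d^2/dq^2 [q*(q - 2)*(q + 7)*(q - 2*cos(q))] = 2*q^3*cos(q) + 12*q^2*sin(q) + 10*q^2*cos(q) + 12*q^2 - 40*sqrt(2)*q*cos(q + pi/4) + 30*q - 56*sin(q) - 20*cos(q) - 28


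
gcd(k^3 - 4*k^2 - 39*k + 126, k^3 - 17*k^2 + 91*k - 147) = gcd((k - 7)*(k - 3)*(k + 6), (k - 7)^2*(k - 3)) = k^2 - 10*k + 21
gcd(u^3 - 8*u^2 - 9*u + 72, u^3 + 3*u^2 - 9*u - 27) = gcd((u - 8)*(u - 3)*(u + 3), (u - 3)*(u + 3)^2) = u^2 - 9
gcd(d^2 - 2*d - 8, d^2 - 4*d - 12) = d + 2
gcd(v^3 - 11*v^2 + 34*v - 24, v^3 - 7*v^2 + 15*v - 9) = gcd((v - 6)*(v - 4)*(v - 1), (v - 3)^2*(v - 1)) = v - 1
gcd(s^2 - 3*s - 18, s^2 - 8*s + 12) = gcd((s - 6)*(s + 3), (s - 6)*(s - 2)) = s - 6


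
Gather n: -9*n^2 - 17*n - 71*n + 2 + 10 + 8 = -9*n^2 - 88*n + 20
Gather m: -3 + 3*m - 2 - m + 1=2*m - 4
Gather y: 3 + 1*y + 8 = y + 11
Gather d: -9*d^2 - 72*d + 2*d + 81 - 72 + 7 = -9*d^2 - 70*d + 16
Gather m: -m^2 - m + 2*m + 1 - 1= -m^2 + m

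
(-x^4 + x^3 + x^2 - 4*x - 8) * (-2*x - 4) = 2*x^5 + 2*x^4 - 6*x^3 + 4*x^2 + 32*x + 32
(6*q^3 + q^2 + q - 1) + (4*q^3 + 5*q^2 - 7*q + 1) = 10*q^3 + 6*q^2 - 6*q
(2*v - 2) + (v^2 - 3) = v^2 + 2*v - 5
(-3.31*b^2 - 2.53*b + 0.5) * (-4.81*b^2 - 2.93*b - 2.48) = 15.9211*b^4 + 21.8676*b^3 + 13.2167*b^2 + 4.8094*b - 1.24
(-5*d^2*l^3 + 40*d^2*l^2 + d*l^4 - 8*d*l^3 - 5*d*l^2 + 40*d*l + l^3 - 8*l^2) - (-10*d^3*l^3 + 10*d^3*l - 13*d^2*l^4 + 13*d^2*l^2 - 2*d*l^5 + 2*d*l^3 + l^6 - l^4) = 10*d^3*l^3 - 10*d^3*l + 13*d^2*l^4 - 5*d^2*l^3 + 27*d^2*l^2 + 2*d*l^5 + d*l^4 - 10*d*l^3 - 5*d*l^2 + 40*d*l - l^6 + l^4 + l^3 - 8*l^2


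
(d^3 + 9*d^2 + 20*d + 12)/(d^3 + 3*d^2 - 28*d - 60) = (d + 1)/(d - 5)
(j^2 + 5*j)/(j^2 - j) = (j + 5)/(j - 1)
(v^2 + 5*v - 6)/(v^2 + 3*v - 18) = (v - 1)/(v - 3)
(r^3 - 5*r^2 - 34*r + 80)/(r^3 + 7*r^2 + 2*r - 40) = (r - 8)/(r + 4)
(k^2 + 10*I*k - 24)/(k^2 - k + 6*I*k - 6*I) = (k + 4*I)/(k - 1)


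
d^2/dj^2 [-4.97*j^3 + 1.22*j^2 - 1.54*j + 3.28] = 2.44 - 29.82*j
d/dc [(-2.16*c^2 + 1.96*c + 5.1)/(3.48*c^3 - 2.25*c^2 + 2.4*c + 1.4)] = (7.5168*c^4 - 13.6416*c^3 - 54.018*c^2 + 16.902*c - 9.496)/(12.1104*c^6 - 15.66*c^5 + 21.7665*c^4 - 1.056*c^3 - 0.54*c^2 + 6.72*c + 1.96)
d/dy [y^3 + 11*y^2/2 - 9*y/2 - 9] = 3*y^2 + 11*y - 9/2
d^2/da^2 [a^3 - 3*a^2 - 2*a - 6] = 6*a - 6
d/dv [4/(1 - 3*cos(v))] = -12*sin(v)/(3*cos(v) - 1)^2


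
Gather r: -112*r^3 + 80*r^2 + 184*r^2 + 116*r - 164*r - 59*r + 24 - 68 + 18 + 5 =-112*r^3 + 264*r^2 - 107*r - 21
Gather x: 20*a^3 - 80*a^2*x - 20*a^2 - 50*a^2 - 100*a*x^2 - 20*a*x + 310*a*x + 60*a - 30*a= 20*a^3 - 70*a^2 - 100*a*x^2 + 30*a + x*(-80*a^2 + 290*a)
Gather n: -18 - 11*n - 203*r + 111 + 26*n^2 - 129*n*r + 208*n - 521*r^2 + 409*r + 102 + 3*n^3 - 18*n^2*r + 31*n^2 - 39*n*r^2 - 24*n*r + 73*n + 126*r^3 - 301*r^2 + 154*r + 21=3*n^3 + n^2*(57 - 18*r) + n*(-39*r^2 - 153*r + 270) + 126*r^3 - 822*r^2 + 360*r + 216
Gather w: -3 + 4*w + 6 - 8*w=3 - 4*w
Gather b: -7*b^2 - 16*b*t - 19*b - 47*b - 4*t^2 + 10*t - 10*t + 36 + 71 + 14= -7*b^2 + b*(-16*t - 66) - 4*t^2 + 121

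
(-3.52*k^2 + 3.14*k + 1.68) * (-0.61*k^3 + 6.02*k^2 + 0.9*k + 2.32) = 2.1472*k^5 - 23.1058*k^4 + 14.71*k^3 + 4.7732*k^2 + 8.7968*k + 3.8976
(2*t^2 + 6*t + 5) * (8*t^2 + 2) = 16*t^4 + 48*t^3 + 44*t^2 + 12*t + 10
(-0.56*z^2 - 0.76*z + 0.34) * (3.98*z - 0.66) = -2.2288*z^3 - 2.6552*z^2 + 1.8548*z - 0.2244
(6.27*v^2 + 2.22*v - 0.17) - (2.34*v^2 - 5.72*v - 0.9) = 3.93*v^2 + 7.94*v + 0.73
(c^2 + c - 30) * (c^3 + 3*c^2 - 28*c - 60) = c^5 + 4*c^4 - 55*c^3 - 178*c^2 + 780*c + 1800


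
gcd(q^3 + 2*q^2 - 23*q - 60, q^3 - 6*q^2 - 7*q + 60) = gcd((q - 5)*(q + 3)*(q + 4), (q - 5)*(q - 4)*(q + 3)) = q^2 - 2*q - 15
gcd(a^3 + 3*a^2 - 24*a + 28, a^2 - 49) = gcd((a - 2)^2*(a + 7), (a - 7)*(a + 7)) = a + 7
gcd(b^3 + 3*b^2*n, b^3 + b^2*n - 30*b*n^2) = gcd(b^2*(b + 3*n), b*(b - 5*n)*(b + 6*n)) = b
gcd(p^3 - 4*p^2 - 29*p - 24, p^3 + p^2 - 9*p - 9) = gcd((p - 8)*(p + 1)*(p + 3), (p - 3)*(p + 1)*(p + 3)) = p^2 + 4*p + 3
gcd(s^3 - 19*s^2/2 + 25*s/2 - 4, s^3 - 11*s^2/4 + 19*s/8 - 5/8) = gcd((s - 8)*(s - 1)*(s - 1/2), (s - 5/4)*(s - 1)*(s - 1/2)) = s^2 - 3*s/2 + 1/2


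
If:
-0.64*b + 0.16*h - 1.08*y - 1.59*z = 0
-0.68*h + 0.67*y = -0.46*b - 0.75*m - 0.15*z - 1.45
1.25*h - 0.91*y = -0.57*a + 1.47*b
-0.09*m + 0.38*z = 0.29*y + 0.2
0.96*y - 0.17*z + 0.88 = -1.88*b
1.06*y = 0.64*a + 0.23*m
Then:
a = 1.25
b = -0.55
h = -1.10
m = -2.74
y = 0.16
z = 0.00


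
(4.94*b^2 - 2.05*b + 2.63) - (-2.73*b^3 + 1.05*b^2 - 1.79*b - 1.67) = 2.73*b^3 + 3.89*b^2 - 0.26*b + 4.3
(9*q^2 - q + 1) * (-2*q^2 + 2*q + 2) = -18*q^4 + 20*q^3 + 14*q^2 + 2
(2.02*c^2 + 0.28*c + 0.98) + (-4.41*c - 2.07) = 2.02*c^2 - 4.13*c - 1.09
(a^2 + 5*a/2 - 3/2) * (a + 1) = a^3 + 7*a^2/2 + a - 3/2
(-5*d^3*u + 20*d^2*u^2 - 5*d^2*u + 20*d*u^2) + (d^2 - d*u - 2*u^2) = -5*d^3*u + 20*d^2*u^2 - 5*d^2*u + d^2 + 20*d*u^2 - d*u - 2*u^2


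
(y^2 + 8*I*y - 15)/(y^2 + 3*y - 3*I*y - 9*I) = (y^2 + 8*I*y - 15)/(y^2 + 3*y*(1 - I) - 9*I)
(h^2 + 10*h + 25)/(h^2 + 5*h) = (h + 5)/h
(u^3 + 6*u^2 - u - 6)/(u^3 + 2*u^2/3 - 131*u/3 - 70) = 3*(u^2 - 1)/(3*u^2 - 16*u - 35)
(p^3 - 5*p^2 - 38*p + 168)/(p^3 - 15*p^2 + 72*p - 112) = (p + 6)/(p - 4)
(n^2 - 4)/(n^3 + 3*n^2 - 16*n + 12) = (n + 2)/(n^2 + 5*n - 6)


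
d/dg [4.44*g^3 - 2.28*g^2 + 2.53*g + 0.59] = 13.32*g^2 - 4.56*g + 2.53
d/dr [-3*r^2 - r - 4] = -6*r - 1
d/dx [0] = 0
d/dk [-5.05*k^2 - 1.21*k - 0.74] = -10.1*k - 1.21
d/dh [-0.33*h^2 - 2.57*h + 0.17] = -0.66*h - 2.57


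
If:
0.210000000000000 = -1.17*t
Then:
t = -0.18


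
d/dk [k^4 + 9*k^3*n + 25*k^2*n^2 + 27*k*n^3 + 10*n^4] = 4*k^3 + 27*k^2*n + 50*k*n^2 + 27*n^3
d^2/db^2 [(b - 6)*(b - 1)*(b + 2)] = 6*b - 10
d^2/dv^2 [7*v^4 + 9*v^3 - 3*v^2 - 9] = 84*v^2 + 54*v - 6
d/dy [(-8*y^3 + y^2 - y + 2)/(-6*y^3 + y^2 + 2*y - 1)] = (-2*y^4 - 44*y^3 + 63*y^2 - 6*y - 3)/(36*y^6 - 12*y^5 - 23*y^4 + 16*y^3 + 2*y^2 - 4*y + 1)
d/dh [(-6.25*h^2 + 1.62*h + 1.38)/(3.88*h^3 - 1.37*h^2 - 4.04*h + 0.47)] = (24.25*h^4 - 12.5712*h^3 + 11.4062*h^2 - 2.0938*h + 6.3366)/(15.0544*h^6 - 10.6312*h^5 - 29.4735*h^4 + 14.7168*h^3 + 15.0338*h^2 - 3.7976*h + 0.2209)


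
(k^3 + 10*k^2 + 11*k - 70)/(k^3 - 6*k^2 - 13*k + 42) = (k^2 + 12*k + 35)/(k^2 - 4*k - 21)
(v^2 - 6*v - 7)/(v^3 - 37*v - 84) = (v + 1)/(v^2 + 7*v + 12)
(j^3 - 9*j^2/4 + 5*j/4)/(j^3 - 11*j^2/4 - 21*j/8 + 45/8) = 2*j*(j - 1)/(2*j^2 - 3*j - 9)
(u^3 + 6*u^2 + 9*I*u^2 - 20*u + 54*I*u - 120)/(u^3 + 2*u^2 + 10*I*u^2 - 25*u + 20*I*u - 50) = (u^2 + u*(6 + 4*I) + 24*I)/(u^2 + u*(2 + 5*I) + 10*I)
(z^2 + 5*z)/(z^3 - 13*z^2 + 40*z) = (z + 5)/(z^2 - 13*z + 40)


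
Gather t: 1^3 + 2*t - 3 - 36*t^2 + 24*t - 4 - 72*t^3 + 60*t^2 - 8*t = -72*t^3 + 24*t^2 + 18*t - 6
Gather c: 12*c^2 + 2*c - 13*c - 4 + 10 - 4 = 12*c^2 - 11*c + 2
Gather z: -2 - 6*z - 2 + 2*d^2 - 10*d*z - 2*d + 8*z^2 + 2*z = 2*d^2 - 2*d + 8*z^2 + z*(-10*d - 4) - 4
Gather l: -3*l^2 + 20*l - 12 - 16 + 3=-3*l^2 + 20*l - 25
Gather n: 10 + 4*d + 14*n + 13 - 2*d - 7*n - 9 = 2*d + 7*n + 14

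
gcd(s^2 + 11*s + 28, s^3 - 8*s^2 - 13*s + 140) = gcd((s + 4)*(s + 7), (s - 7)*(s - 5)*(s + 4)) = s + 4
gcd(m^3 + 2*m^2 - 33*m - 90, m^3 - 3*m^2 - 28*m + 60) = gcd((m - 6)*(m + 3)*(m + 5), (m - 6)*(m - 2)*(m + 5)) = m^2 - m - 30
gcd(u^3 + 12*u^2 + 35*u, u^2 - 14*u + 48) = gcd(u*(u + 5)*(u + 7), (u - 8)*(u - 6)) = 1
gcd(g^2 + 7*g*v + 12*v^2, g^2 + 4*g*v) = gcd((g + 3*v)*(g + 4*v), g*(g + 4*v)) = g + 4*v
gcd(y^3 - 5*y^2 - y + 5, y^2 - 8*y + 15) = y - 5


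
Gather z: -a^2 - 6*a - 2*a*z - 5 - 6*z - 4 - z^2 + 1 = -a^2 - 6*a - z^2 + z*(-2*a - 6) - 8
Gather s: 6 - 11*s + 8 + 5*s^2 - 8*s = 5*s^2 - 19*s + 14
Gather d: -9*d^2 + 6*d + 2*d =-9*d^2 + 8*d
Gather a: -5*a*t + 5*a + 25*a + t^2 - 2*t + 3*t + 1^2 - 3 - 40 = a*(30 - 5*t) + t^2 + t - 42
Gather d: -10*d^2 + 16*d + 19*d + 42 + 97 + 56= -10*d^2 + 35*d + 195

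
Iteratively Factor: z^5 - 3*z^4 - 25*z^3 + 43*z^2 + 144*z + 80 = (z - 5)*(z^4 + 2*z^3 - 15*z^2 - 32*z - 16) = (z - 5)*(z + 1)*(z^3 + z^2 - 16*z - 16) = (z - 5)*(z - 4)*(z + 1)*(z^2 + 5*z + 4) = (z - 5)*(z - 4)*(z + 1)^2*(z + 4)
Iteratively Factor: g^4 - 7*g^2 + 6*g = (g - 1)*(g^3 + g^2 - 6*g) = g*(g - 1)*(g^2 + g - 6) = g*(g - 1)*(g + 3)*(g - 2)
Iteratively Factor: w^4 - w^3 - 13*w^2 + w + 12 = (w - 1)*(w^3 - 13*w - 12) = (w - 4)*(w - 1)*(w^2 + 4*w + 3) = (w - 4)*(w - 1)*(w + 3)*(w + 1)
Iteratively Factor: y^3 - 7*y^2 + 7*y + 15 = (y + 1)*(y^2 - 8*y + 15) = (y - 3)*(y + 1)*(y - 5)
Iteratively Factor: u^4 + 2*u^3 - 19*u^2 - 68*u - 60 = (u + 2)*(u^3 - 19*u - 30) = (u - 5)*(u + 2)*(u^2 + 5*u + 6) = (u - 5)*(u + 2)*(u + 3)*(u + 2)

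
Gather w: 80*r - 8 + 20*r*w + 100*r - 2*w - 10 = 180*r + w*(20*r - 2) - 18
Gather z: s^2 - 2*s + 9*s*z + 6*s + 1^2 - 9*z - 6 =s^2 + 4*s + z*(9*s - 9) - 5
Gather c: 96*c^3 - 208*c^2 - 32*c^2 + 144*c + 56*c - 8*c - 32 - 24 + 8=96*c^3 - 240*c^2 + 192*c - 48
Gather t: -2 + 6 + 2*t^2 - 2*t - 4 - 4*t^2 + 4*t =-2*t^2 + 2*t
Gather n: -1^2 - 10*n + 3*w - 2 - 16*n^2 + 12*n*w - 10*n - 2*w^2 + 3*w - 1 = -16*n^2 + n*(12*w - 20) - 2*w^2 + 6*w - 4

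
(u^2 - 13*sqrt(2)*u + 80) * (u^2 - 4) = u^4 - 13*sqrt(2)*u^3 + 76*u^2 + 52*sqrt(2)*u - 320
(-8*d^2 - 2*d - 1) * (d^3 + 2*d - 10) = -8*d^5 - 2*d^4 - 17*d^3 + 76*d^2 + 18*d + 10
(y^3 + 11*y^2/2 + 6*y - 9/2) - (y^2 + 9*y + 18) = y^3 + 9*y^2/2 - 3*y - 45/2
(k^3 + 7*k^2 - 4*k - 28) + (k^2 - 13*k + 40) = k^3 + 8*k^2 - 17*k + 12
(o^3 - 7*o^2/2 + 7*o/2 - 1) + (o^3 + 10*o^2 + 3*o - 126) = 2*o^3 + 13*o^2/2 + 13*o/2 - 127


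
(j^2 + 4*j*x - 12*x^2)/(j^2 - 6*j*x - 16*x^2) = (-j^2 - 4*j*x + 12*x^2)/(-j^2 + 6*j*x + 16*x^2)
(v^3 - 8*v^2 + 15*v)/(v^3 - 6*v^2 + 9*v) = (v - 5)/(v - 3)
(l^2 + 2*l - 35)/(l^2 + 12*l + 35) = (l - 5)/(l + 5)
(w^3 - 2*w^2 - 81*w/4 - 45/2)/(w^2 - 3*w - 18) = (w^2 + 4*w + 15/4)/(w + 3)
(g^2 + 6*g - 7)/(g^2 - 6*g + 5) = (g + 7)/(g - 5)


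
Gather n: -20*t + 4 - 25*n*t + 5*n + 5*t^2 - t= n*(5 - 25*t) + 5*t^2 - 21*t + 4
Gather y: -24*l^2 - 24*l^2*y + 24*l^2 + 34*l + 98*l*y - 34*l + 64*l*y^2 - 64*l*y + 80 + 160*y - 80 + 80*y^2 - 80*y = y^2*(64*l + 80) + y*(-24*l^2 + 34*l + 80)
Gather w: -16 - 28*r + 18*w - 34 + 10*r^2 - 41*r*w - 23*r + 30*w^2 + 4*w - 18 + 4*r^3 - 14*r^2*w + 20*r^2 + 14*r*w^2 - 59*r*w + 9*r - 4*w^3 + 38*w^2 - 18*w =4*r^3 + 30*r^2 - 42*r - 4*w^3 + w^2*(14*r + 68) + w*(-14*r^2 - 100*r + 4) - 68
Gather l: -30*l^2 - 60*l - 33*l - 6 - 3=-30*l^2 - 93*l - 9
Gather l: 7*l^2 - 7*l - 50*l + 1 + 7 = 7*l^2 - 57*l + 8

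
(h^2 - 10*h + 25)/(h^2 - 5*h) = (h - 5)/h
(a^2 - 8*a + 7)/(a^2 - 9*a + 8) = (a - 7)/(a - 8)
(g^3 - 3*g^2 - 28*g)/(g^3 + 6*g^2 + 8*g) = (g - 7)/(g + 2)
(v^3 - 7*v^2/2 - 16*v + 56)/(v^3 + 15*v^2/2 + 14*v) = (2*v^2 - 15*v + 28)/(v*(2*v + 7))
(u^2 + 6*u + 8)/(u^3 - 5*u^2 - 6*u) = (u^2 + 6*u + 8)/(u*(u^2 - 5*u - 6))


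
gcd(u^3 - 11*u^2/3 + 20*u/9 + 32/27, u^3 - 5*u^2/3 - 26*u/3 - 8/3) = u + 1/3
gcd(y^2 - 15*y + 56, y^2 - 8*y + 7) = y - 7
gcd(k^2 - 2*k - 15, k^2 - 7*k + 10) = k - 5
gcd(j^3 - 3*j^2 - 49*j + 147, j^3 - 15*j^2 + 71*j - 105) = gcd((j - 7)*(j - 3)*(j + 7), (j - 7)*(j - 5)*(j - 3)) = j^2 - 10*j + 21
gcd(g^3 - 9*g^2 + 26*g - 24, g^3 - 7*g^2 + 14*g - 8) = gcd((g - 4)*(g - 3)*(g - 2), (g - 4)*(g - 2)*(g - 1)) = g^2 - 6*g + 8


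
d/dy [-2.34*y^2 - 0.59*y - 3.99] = -4.68*y - 0.59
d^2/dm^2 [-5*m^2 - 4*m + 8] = -10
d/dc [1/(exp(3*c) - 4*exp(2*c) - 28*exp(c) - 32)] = (-3*exp(2*c) + 8*exp(c) + 28)*exp(c)/(-exp(3*c) + 4*exp(2*c) + 28*exp(c) + 32)^2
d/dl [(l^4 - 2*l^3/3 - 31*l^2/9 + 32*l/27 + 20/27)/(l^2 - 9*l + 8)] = (54*l^5 - 747*l^4 + 1188*l^3 + 373*l^2 - 1528*l + 436)/(27*(l^4 - 18*l^3 + 97*l^2 - 144*l + 64))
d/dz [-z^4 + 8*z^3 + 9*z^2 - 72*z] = -4*z^3 + 24*z^2 + 18*z - 72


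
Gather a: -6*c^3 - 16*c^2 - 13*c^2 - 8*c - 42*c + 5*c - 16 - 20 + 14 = -6*c^3 - 29*c^2 - 45*c - 22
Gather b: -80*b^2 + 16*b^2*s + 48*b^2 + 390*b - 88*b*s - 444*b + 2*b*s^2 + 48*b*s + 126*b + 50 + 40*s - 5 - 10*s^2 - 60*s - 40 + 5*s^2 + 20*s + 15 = b^2*(16*s - 32) + b*(2*s^2 - 40*s + 72) - 5*s^2 + 20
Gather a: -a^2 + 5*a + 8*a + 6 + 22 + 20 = -a^2 + 13*a + 48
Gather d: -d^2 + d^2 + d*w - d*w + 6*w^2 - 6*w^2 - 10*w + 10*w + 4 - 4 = 0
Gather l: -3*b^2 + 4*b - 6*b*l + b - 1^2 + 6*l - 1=-3*b^2 + 5*b + l*(6 - 6*b) - 2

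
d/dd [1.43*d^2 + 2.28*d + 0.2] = 2.86*d + 2.28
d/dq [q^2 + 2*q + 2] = 2*q + 2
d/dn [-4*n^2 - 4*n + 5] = -8*n - 4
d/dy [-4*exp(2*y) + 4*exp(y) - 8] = (4 - 8*exp(y))*exp(y)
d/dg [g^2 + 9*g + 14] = 2*g + 9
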